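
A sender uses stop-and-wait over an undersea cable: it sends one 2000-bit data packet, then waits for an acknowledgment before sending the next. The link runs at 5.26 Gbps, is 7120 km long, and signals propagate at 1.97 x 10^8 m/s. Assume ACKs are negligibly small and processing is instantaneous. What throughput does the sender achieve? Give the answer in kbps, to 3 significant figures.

27.7 kbps

t_tx = L/R = 2000/5260000000 = 3.80228e-07 s.
t_prop = 7120000/197000000 = 0.0361421 s; RTT = 0.0722843 s.
Cycle = t_tx + RTT = 0.0722846 s.
Throughput = L / cycle = 2000 / 0.0722846 = 27.7 kbps.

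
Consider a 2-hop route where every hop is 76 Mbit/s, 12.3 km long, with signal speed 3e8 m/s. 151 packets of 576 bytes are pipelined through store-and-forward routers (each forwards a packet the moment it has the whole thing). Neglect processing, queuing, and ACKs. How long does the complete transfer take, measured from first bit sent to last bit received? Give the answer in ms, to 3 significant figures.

Per-hop transmission t_tx = L/R = 4608/76000000 = 0.0606316 ms.
Per-hop propagation t_prop = 12300/300000000 = 0.041 ms.
Pipeline fill: first packet needs 2·t_tx to clear all hops; remaining 150 packets each add one t_tx.
Total = (2+151-1)·t_tx + 2·t_prop = 152·0.0606316 + 2·0.041 = 9.30 ms.

9.30 ms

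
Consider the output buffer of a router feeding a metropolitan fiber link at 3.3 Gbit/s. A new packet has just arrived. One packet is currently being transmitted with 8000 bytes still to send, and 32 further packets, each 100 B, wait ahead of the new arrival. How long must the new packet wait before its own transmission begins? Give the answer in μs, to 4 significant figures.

Each queued packet: L/R = 800/3300000000 = 0.242424 μs.
32 queued → 7.75758 μs.
Plus remaining 64000 bits of current packet: 19.3939 μs.
Queuing delay = 27.15 μs.

27.15 μs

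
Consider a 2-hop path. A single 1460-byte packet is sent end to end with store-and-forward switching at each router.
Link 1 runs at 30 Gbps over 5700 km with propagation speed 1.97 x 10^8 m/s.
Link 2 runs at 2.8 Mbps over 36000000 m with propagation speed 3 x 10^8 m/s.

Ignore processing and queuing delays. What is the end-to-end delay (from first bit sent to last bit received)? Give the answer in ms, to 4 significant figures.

L = 1460 × 8 = 11680 bits.
Transmission delays (L/R per hop): 0.000389333, 4.17143 ms; sum = 4.17182 ms.
Propagation delays (d/s per hop): 28.934, 120 ms; sum = 148.934 ms.
End-to-end = 153.1 ms.

153.1 ms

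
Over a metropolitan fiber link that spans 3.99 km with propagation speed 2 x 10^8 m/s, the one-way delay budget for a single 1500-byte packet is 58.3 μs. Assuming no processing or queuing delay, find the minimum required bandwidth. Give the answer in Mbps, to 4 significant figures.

L = 12000 bits.
Propagation delay = 3990 / 200000000 = 19.95 μs.
Transmission budget = 58.3 − 19.95 = 38.35 μs.
R ≥ L / t_tx = 12000 bits / 3.835e-05 s = 312.9 Mbps.

312.9 Mbps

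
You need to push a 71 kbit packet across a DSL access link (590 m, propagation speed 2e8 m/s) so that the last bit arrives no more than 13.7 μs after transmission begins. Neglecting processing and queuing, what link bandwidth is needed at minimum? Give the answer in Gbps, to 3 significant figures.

Propagation delay = 590 / 200000000 = 2.95 μs.
Transmission budget = 13.7 − 2.95 = 10.75 μs.
R ≥ L / t_tx = 71000 bits / 1.075e-05 s = 6.60 Gbps.

6.60 Gbps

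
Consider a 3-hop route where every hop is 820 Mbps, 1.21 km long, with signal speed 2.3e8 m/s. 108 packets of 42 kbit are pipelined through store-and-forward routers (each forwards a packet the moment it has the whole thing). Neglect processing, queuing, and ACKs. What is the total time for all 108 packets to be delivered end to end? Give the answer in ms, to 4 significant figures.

Per-hop transmission t_tx = L/R = 42000/820000000 = 0.0512195 ms.
Per-hop propagation t_prop = 1210/2.3e+08 = 0.00526087 ms.
Pipeline fill: first packet needs 3·t_tx to clear all hops; remaining 107 packets each add one t_tx.
Total = (3+108-1)·t_tx + 3·t_prop = 110·0.0512195 + 3·0.00526087 = 5.650 ms.

5.650 ms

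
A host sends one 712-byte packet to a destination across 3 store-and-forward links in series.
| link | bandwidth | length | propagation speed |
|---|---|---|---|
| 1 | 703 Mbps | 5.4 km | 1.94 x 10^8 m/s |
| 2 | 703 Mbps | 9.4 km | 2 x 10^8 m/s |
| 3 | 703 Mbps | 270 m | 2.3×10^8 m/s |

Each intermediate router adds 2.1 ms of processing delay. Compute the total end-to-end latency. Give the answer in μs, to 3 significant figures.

4300 μs

L = 712 × 8 = 5696 bits.
Transmission delay per hop = L/R = 5696/703000000 = 8.10242 μs; 3 hops → 24.3073 μs.
Propagation delays (d/s per hop): 27.8351, 47, 1.17391 μs; sum = 76.009 μs.
Processing at 2 router(s): 2 × 2.1 ms = 4200 μs.
End-to-end = 4300 μs.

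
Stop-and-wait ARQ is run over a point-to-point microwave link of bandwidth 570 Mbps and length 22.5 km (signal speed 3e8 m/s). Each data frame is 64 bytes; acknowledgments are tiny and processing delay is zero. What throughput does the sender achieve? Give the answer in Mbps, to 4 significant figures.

t_tx = L/R = 512/570000000 = 8.98246e-07 s.
t_prop = 22500/300000000 = 7.5e-05 s; RTT = 0.00015 s.
Cycle = t_tx + RTT = 0.000150898 s.
Throughput = L / cycle = 512 / 0.000150898 = 3.393 Mbps.

3.393 Mbps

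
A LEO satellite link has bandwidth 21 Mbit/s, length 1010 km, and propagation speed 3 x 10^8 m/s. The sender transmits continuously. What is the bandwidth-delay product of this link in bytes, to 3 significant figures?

Propagation delay = 1010000 / 300000000 = 0.00336667 s.
BDP = R × t_prop = 21000000 × 0.00336667 = 70700 bits.
In bytes: 70700/8 = 8840 bytes.

8840 bytes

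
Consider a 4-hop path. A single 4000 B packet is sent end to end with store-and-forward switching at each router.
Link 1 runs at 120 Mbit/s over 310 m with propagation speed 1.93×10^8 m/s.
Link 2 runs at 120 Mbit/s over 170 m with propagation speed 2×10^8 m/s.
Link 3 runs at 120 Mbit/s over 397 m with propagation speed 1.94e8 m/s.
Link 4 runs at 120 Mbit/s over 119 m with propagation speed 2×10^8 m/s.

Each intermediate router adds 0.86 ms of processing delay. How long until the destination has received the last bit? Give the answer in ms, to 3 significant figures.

3.65 ms

L = 4000 × 8 = 32000 bits.
Transmission delay per hop = L/R = 32000/120000000 = 0.266667 ms; 4 hops → 1.06667 ms.
Propagation delays (d/s per hop): 0.00160622, 0.00085, 0.00204639, 0.000595 ms; sum = 0.00509761 ms.
Processing at 3 router(s): 3 × 0.86 ms = 2.58 ms.
End-to-end = 3.65 ms.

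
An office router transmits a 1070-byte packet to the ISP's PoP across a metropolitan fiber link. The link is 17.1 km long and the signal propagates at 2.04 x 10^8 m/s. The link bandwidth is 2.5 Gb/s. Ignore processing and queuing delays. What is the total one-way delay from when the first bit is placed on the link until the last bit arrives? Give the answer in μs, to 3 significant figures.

87.2 μs

L = 1070 × 8 = 8560 bits.
Transmission delay = L/R = 8560 / 2500000000 = 3.424 μs.
Propagation delay = d/s = 17100 m / 204000000 m/s = 83.8235 μs.
Total = 87.2 μs.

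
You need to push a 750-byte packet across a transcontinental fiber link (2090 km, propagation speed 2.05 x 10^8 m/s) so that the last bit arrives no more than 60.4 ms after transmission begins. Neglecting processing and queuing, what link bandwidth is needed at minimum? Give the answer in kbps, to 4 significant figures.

L = 6000 bits.
Propagation delay = 2090000 / 2.05e+08 = 10.1951 ms.
Transmission budget = 60.4 − 10.1951 = 50.2049 ms.
R ≥ L / t_tx = 6000 bits / 0.0502049 s = 119.5 kbps.

119.5 kbps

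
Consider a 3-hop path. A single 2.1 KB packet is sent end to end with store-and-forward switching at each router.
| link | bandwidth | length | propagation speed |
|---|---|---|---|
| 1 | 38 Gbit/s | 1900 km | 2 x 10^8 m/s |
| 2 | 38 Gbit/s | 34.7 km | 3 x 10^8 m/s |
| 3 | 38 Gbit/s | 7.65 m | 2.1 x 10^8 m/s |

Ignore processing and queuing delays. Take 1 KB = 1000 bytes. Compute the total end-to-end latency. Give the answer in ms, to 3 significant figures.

L = 16800 bits.
Transmission delay per hop = L/R = 16800/38000000000 = 0.000442105 ms; 3 hops → 0.00132632 ms.
Propagation delays (d/s per hop): 9.5, 0.115667, 3.64286e-05 ms; sum = 9.6157 ms.
End-to-end = 9.62 ms.

9.62 ms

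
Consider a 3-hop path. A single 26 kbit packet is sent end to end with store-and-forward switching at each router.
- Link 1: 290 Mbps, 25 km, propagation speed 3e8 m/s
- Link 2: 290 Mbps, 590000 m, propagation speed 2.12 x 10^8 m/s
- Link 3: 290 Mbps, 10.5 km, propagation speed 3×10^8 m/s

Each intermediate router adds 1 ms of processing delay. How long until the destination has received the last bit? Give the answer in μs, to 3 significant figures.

5170 μs

L = 26000 bits.
Transmission delay per hop = L/R = 26000/290000000 = 89.6552 μs; 3 hops → 268.966 μs.
Propagation delays (d/s per hop): 83.3333, 2783.02, 35 μs; sum = 2901.35 μs.
Processing at 2 router(s): 2 × 1 ms = 2000 μs.
End-to-end = 5170 μs.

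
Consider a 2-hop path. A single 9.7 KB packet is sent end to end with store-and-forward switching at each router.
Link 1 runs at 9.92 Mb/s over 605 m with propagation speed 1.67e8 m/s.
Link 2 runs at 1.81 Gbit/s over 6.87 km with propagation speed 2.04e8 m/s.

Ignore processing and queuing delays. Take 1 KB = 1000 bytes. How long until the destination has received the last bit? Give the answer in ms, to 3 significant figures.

L = 77600 bits.
Transmission delays (L/R per hop): 7.82258, 0.0428729 ms; sum = 7.86545 ms.
Propagation delays (d/s per hop): 0.00362275, 0.0336765 ms; sum = 0.0372992 ms.
End-to-end = 7.90 ms.

7.90 ms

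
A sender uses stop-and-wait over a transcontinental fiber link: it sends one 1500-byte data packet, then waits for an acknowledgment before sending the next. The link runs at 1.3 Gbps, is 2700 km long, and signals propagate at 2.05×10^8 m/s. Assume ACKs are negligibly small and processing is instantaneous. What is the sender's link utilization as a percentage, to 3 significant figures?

0.0350 %

t_tx = L/R = 12000/1300000000 = 9.23077e-06 s.
t_prop = 2700000/2.05e+08 = 0.0131707 s; RTT = 0.0263415 s.
Cycle = t_tx + RTT = 0.0263507 s.
Utilization = t_tx / cycle = 9.23077e-06/0.0263507 = 0.0350 %.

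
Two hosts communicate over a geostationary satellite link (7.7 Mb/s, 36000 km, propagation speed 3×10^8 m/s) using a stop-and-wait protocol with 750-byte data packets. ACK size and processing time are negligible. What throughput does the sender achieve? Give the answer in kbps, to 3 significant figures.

24.9 kbps

t_tx = L/R = 6000/7700000 = 0.000779221 s.
t_prop = 36000000/300000000 = 0.12 s; RTT = 0.24 s.
Cycle = t_tx + RTT = 0.240779 s.
Throughput = L / cycle = 6000 / 0.240779 = 24.9 kbps.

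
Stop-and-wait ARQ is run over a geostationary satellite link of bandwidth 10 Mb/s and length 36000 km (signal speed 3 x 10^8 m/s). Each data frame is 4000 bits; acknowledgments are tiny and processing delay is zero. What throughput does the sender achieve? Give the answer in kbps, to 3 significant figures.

t_tx = L/R = 4000/10000000 = 0.0004 s.
t_prop = 36000000/300000000 = 0.12 s; RTT = 0.24 s.
Cycle = t_tx + RTT = 0.2404 s.
Throughput = L / cycle = 4000 / 0.2404 = 16.6 kbps.

16.6 kbps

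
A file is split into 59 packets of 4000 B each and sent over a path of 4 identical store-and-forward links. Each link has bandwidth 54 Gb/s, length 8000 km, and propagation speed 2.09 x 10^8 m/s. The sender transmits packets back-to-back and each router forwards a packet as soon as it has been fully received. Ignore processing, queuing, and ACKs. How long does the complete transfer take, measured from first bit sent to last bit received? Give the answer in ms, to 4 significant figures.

Per-hop transmission t_tx = L/R = 32000/54000000000 = 0.000592593 ms.
Per-hop propagation t_prop = 8000000/209000000 = 38.2775 ms.
Pipeline fill: first packet needs 4·t_tx to clear all hops; remaining 58 packets each add one t_tx.
Total = (4+59-1)·t_tx + 4·t_prop = 62·0.000592593 + 4·38.2775 = 153.1 ms.

153.1 ms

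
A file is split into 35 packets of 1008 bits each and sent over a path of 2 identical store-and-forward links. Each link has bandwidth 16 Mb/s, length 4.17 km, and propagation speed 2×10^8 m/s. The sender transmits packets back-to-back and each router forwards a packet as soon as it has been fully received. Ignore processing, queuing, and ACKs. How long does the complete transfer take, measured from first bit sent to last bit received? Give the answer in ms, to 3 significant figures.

2.31 ms

Per-hop transmission t_tx = L/R = 1008/16000000 = 0.063 ms.
Per-hop propagation t_prop = 4170/200000000 = 0.02085 ms.
Pipeline fill: first packet needs 2·t_tx to clear all hops; remaining 34 packets each add one t_tx.
Total = (2+35-1)·t_tx + 2·t_prop = 36·0.063 + 2·0.02085 = 2.31 ms.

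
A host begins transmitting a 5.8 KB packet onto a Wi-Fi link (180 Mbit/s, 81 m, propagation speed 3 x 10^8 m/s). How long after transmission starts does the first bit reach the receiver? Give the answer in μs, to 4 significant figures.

0.2700 μs

First bit experiences only propagation delay: d/s = 81/300000000 = 0.2700 μs.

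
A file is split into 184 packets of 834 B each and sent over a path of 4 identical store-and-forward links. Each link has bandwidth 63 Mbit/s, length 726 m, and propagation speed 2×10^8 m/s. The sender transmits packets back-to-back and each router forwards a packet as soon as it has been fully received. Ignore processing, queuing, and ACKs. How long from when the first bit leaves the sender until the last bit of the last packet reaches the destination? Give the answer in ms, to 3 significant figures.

Per-hop transmission t_tx = L/R = 6672/63000000 = 0.105905 ms.
Per-hop propagation t_prop = 726/200000000 = 0.00363 ms.
Pipeline fill: first packet needs 4·t_tx to clear all hops; remaining 183 packets each add one t_tx.
Total = (4+184-1)·t_tx + 4·t_prop = 187·0.105905 + 4·0.00363 = 19.8 ms.

19.8 ms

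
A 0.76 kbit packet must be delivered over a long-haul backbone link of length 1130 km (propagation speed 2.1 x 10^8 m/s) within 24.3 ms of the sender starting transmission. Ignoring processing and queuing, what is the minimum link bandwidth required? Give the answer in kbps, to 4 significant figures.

40.17 kbps

Propagation delay = 1130000 / 210000000 = 5.38095 ms.
Transmission budget = 24.3 − 5.38095 = 18.919 ms.
R ≥ L / t_tx = 760 bits / 0.018919 s = 40.17 kbps.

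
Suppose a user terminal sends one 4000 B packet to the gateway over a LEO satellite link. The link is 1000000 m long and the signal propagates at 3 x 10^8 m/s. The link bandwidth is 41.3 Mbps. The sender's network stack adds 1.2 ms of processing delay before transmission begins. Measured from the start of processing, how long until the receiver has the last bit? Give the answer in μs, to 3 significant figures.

L = 4000 × 8 = 32000 bits.
Transmission delay = L/R = 32000 / 41300000 = 774.818 μs.
Propagation delay = d/s = 1000000 m / 300000000 m/s = 3333.33 μs.
Plus processing delay 1.2 ms = 1200 μs.
Total = 5310 μs.

5310 μs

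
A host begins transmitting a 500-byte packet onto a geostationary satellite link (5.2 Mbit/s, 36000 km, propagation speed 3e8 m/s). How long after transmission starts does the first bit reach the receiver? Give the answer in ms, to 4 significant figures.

First bit experiences only propagation delay: d/s = 36000000/300000000 = 120.0 ms.

120.0 ms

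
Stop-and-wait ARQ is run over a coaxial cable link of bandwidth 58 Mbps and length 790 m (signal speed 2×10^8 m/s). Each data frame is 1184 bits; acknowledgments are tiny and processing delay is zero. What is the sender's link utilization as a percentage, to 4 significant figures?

t_tx = L/R = 1184/58000000 = 2.04138e-05 s.
t_prop = 790/200000000 = 3.95e-06 s; RTT = 7.9e-06 s.
Cycle = t_tx + RTT = 2.83138e-05 s.
Utilization = t_tx / cycle = 2.04138e-05/2.83138e-05 = 72.10 %.

72.10 %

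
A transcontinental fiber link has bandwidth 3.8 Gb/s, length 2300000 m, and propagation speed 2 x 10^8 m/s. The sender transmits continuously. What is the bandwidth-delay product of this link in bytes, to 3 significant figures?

Propagation delay = 2300000 / 200000000 = 0.0115 s.
BDP = R × t_prop = 3800000000 × 0.0115 = 43700000 bits.
In bytes: 43700000/8 = 5460000 bytes.

5460000 bytes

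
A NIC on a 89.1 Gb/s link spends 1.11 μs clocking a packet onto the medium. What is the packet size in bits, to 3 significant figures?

L = R × t_tx = 89100000000 b/s × 1.11e-06 s = 98901 bits.

98900 bits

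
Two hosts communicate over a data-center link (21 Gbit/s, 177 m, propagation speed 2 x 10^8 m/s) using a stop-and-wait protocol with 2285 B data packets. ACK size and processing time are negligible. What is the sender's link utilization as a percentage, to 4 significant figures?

32.97 %

t_tx = L/R = 18280/21000000000 = 8.70476e-07 s.
t_prop = 177/200000000 = 8.85e-07 s; RTT = 1.77e-06 s.
Cycle = t_tx + RTT = 2.64048e-06 s.
Utilization = t_tx / cycle = 8.70476e-07/2.64048e-06 = 32.97 %.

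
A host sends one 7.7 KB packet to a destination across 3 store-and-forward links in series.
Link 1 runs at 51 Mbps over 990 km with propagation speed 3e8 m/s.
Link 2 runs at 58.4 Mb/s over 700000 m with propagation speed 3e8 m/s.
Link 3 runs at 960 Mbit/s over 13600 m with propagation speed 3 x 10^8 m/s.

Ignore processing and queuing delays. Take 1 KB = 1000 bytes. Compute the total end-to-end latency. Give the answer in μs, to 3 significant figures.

8010 μs

L = 61600 bits.
Transmission delays (L/R per hop): 1207.84, 1054.79, 64.1667 μs; sum = 2326.8 μs.
Propagation delays (d/s per hop): 3300, 2333.33, 45.3333 μs; sum = 5678.67 μs.
End-to-end = 8010 μs.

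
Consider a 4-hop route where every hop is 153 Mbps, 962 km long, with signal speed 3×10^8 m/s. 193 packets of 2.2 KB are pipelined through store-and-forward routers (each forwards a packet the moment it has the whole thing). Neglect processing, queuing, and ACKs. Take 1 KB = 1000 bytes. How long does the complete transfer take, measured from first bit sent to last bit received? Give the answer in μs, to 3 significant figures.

Per-hop transmission t_tx = L/R = 17600/153000000 = 115.033 μs.
Per-hop propagation t_prop = 962000/300000000 = 3206.67 μs.
Pipeline fill: first packet needs 4·t_tx to clear all hops; remaining 192 packets each add one t_tx.
Total = (4+193-1)·t_tx + 4·t_prop = 196·115.033 + 4·3206.67 = 35400 μs.

35400 μs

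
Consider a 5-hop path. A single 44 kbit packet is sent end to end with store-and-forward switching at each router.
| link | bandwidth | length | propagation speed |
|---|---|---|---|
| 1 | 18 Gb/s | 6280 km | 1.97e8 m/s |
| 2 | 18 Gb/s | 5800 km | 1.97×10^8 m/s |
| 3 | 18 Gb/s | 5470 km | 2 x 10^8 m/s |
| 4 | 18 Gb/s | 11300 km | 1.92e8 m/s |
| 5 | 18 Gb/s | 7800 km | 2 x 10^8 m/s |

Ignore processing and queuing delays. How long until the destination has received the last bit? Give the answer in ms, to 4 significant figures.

L = 44000 bits.
Transmission delay per hop = L/R = 44000/18000000000 = 0.00244444 ms; 5 hops → 0.0122222 ms.
Propagation delays (d/s per hop): 31.8782, 29.4416, 27.35, 58.8542, 39 ms; sum = 186.524 ms.
End-to-end = 186.5 ms.

186.5 ms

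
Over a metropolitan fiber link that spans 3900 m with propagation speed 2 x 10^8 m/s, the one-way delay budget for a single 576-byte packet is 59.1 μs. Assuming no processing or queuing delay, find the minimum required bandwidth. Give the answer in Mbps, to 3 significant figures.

116 Mbps

L = 4608 bits.
Propagation delay = 3900 / 200000000 = 19.5 μs.
Transmission budget = 59.1 − 19.5 = 39.6 μs.
R ≥ L / t_tx = 4608 bits / 3.96e-05 s = 116 Mbps.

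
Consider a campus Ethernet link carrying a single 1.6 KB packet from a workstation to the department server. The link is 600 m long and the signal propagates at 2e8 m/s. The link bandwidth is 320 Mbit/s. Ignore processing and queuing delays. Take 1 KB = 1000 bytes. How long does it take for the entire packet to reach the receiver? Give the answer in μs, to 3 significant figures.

43.0 μs

L = 12800 bits.
Transmission delay = L/R = 12800 / 320000000 = 40 μs.
Propagation delay = d/s = 600 m / 200000000 m/s = 3 μs.
Total = 43.0 μs.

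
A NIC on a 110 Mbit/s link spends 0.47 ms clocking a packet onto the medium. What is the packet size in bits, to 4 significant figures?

L = R × t_tx = 110000000 b/s × 0.00047 s = 51700 bits.

51700 bits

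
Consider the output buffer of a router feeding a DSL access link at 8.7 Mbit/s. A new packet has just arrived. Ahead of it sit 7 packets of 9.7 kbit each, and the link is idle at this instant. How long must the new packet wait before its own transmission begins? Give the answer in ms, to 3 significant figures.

Each queued packet: L/R = 9700/8700000 = 1.11494 ms.
7 queued → 7.8046 ms.
Queuing delay = 7.80 ms.

7.80 ms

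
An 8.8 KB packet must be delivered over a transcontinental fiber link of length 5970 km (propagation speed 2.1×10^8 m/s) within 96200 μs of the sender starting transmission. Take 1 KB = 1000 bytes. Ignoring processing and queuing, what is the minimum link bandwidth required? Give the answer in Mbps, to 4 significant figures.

1.039 Mbps

L = 70400 bits.
Propagation delay = 5970000 / 210000000 = 28428.6 μs.
Transmission budget = 96200 − 28428.6 = 67771.4 μs.
R ≥ L / t_tx = 70400 bits / 0.0677714 s = 1.039 Mbps.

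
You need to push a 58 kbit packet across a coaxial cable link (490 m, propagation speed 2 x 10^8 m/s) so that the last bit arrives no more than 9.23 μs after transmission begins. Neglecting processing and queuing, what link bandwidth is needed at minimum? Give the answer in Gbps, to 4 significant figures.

8.555 Gbps

Propagation delay = 490 / 200000000 = 2.45 μs.
Transmission budget = 9.23 − 2.45 = 6.78 μs.
R ≥ L / t_tx = 58000 bits / 6.78e-06 s = 8.555 Gbps.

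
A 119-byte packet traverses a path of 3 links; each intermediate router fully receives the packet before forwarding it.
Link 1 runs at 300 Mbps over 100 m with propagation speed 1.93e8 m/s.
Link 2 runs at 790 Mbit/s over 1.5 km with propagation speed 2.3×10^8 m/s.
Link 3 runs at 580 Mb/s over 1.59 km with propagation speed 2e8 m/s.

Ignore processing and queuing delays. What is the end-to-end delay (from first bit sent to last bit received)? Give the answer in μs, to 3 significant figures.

L = 119 × 8 = 952 bits.
Transmission delays (L/R per hop): 3.17333, 1.20506, 1.64138 μs; sum = 6.01978 μs.
Propagation delays (d/s per hop): 0.518135, 6.52174, 7.95 μs; sum = 14.9899 μs.
End-to-end = 21.0 μs.

21.0 μs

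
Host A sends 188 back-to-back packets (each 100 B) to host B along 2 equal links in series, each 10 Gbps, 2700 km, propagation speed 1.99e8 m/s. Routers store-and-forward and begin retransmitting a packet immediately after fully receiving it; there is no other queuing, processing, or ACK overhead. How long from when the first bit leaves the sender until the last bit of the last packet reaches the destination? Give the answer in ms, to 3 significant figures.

Per-hop transmission t_tx = L/R = 800/10000000000 = 8e-05 ms.
Per-hop propagation t_prop = 2700000/199000000 = 13.5678 ms.
Pipeline fill: first packet needs 2·t_tx to clear all hops; remaining 187 packets each add one t_tx.
Total = (2+188-1)·t_tx + 2·t_prop = 189·8e-05 + 2·13.5678 = 27.2 ms.

27.2 ms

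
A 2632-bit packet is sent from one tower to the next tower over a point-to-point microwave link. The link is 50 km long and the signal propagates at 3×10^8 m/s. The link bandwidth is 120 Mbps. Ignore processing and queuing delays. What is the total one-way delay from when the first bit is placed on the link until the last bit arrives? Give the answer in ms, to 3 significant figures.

Transmission delay = L/R = 2632 / 120000000 = 0.0219333 ms.
Propagation delay = d/s = 50000 m / 300000000 m/s = 0.166667 ms.
Total = 0.189 ms.

0.189 ms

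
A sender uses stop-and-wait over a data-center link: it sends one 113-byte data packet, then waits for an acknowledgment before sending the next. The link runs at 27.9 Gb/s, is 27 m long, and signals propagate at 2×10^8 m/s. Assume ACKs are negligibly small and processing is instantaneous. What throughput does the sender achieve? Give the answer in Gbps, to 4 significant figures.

2.989 Gbps

t_tx = L/R = 904/27900000000 = 3.24014e-08 s.
t_prop = 27/200000000 = 1.35e-07 s; RTT = 2.7e-07 s.
Cycle = t_tx + RTT = 3.02401e-07 s.
Throughput = L / cycle = 904 / 3.02401e-07 = 2.989 Gbps.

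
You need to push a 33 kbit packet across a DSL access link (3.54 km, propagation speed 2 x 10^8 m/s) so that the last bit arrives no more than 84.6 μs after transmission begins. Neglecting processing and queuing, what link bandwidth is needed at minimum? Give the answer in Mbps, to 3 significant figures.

493 Mbps

Propagation delay = 3540 / 200000000 = 17.7 μs.
Transmission budget = 84.6 − 17.7 = 66.9 μs.
R ≥ L / t_tx = 33000 bits / 6.69e-05 s = 493 Mbps.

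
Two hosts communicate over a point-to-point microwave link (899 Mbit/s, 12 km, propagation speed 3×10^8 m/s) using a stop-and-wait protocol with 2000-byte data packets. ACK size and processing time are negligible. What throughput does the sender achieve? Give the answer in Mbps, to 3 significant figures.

164 Mbps

t_tx = L/R = 16000/899000000 = 1.77976e-05 s.
t_prop = 12000/300000000 = 4e-05 s; RTT = 8e-05 s.
Cycle = t_tx + RTT = 9.77976e-05 s.
Throughput = L / cycle = 16000 / 9.77976e-05 = 164 Mbps.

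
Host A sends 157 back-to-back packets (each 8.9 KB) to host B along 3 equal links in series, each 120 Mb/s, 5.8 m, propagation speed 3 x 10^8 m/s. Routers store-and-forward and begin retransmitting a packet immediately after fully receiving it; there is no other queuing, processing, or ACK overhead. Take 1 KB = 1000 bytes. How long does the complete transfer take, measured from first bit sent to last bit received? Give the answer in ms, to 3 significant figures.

Per-hop transmission t_tx = L/R = 71200/120000000 = 0.593333 ms.
Per-hop propagation t_prop = 5.8/300000000 = 1.93333e-05 ms.
Pipeline fill: first packet needs 3·t_tx to clear all hops; remaining 156 packets each add one t_tx.
Total = (3+157-1)·t_tx + 3·t_prop = 159·0.593333 + 3·1.93333e-05 = 94.3 ms.

94.3 ms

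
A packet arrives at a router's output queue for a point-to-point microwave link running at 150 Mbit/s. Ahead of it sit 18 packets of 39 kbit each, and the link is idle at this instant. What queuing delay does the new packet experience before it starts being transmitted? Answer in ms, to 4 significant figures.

4.680 ms

Each queued packet: L/R = 39000/150000000 = 0.26 ms.
18 queued → 4.68 ms.
Queuing delay = 4.680 ms.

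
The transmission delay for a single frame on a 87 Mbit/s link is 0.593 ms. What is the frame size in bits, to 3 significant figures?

L = R × t_tx = 87000000 b/s × 0.000593 s = 51591 bits.

51600 bits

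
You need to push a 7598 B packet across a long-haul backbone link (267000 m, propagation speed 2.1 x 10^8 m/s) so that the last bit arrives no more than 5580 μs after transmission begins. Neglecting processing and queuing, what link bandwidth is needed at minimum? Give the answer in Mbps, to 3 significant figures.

14.1 Mbps

L = 60784 bits.
Propagation delay = 267000 / 210000000 = 1271.43 μs.
Transmission budget = 5580 − 1271.43 = 4308.57 μs.
R ≥ L / t_tx = 60784 bits / 0.00430857 s = 14.1 Mbps.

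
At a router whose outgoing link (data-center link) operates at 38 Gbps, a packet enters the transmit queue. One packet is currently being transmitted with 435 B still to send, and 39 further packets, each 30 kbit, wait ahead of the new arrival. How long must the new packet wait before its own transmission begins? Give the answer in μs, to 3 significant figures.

30.9 μs

Each queued packet: L/R = 30000/38000000000 = 0.789474 μs.
39 queued → 30.7895 μs.
Plus remaining 3480 bits of current packet: 0.0915789 μs.
Queuing delay = 30.9 μs.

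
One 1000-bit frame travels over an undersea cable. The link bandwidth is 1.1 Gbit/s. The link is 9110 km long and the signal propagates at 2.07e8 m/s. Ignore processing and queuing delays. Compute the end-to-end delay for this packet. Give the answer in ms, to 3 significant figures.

44.0 ms

Transmission delay = L/R = 1000 / 1100000000 = 0.000909091 ms.
Propagation delay = d/s = 9110000 m / 2.07e+08 m/s = 44.0097 ms.
Total = 44.0 ms.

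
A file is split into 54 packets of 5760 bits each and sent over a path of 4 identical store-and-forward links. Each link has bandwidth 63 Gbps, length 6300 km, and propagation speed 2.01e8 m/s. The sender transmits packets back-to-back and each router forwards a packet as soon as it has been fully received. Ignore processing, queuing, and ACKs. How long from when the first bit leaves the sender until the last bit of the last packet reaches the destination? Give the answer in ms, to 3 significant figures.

Per-hop transmission t_tx = L/R = 5760/63000000000 = 9.14286e-05 ms.
Per-hop propagation t_prop = 6300000/2.01e+08 = 31.3433 ms.
Pipeline fill: first packet needs 4·t_tx to clear all hops; remaining 53 packets each add one t_tx.
Total = (4+54-1)·t_tx + 4·t_prop = 57·9.14286e-05 + 4·31.3433 = 125 ms.

125 ms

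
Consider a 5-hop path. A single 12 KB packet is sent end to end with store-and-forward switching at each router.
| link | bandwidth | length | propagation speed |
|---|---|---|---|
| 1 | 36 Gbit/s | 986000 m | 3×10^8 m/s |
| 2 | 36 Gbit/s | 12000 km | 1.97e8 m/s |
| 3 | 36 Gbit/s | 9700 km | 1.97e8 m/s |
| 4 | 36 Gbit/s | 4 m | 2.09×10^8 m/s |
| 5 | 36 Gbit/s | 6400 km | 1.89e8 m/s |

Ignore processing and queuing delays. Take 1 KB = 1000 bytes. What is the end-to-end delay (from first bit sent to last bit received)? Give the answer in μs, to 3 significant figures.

L = 96000 bits.
Transmission delay per hop = L/R = 96000/36000000000 = 2.66667 μs; 5 hops → 13.3333 μs.
Propagation delays (d/s per hop): 3286.67, 60913.7, 49238.6, 0.0191388, 33862.4 μs; sum = 147301 μs.
End-to-end = 147000 μs.

147000 μs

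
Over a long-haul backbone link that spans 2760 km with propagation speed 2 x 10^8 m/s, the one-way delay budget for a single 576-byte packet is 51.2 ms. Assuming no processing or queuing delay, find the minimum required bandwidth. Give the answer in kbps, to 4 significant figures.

123.2 kbps

L = 4608 bits.
Propagation delay = 2760000 / 200000000 = 13.8 ms.
Transmission budget = 51.2 − 13.8 = 37.4 ms.
R ≥ L / t_tx = 4608 bits / 0.0374 s = 123.2 kbps.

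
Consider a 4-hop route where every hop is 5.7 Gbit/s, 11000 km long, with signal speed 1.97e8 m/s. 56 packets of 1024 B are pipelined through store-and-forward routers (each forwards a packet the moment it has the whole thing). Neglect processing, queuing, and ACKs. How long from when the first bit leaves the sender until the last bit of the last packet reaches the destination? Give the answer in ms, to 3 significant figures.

223 ms

Per-hop transmission t_tx = L/R = 8192/5700000000 = 0.00143719 ms.
Per-hop propagation t_prop = 11000000/197000000 = 55.8376 ms.
Pipeline fill: first packet needs 4·t_tx to clear all hops; remaining 55 packets each add one t_tx.
Total = (4+56-1)·t_tx + 4·t_prop = 59·0.00143719 + 4·55.8376 = 223 ms.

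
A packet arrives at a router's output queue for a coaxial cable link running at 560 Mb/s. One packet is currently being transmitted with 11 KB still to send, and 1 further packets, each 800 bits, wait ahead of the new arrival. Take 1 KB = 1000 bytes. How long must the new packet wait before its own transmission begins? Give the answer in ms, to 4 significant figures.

0.1586 ms

Each queued packet: L/R = 800/560000000 = 0.00142857 ms.
1 queued → 0.00142857 ms.
Plus remaining 88000 bits of current packet: 0.157143 ms.
Queuing delay = 0.1586 ms.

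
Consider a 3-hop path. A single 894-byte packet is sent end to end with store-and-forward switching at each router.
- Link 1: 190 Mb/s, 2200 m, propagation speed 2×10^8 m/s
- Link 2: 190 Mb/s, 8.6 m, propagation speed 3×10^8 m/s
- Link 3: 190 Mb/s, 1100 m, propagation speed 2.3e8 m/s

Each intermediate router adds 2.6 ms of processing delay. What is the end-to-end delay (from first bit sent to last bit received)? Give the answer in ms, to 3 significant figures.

5.33 ms

L = 894 × 8 = 7152 bits.
Transmission delay per hop = L/R = 7152/190000000 = 0.0376421 ms; 3 hops → 0.112926 ms.
Propagation delays (d/s per hop): 0.011, 2.86667e-05, 0.00478261 ms; sum = 0.0158113 ms.
Processing at 2 router(s): 2 × 2.6 ms = 5.2 ms.
End-to-end = 5.33 ms.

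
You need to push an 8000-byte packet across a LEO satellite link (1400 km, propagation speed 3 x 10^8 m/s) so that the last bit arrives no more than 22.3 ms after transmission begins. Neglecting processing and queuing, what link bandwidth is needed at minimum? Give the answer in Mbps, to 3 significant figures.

L = 64000 bits.
Propagation delay = 1400000 / 300000000 = 4.66667 ms.
Transmission budget = 22.3 − 4.66667 = 17.6333 ms.
R ≥ L / t_tx = 64000 bits / 0.0176333 s = 3.63 Mbps.

3.63 Mbps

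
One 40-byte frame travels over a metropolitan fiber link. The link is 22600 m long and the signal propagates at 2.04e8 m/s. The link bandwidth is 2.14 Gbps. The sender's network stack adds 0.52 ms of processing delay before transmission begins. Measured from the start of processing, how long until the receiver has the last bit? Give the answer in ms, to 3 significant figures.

L = 40 × 8 = 320 bits.
Transmission delay = L/R = 320 / 2.14e+09 = 0.000149533 ms.
Propagation delay = d/s = 22600 m / 204000000 m/s = 0.110784 ms.
Plus processing delay 0.52 ms = 0.52 ms.
Total = 0.631 ms.

0.631 ms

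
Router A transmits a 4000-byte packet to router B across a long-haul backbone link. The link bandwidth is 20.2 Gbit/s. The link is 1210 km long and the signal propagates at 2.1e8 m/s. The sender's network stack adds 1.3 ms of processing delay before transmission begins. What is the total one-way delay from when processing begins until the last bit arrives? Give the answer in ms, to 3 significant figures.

L = 4000 × 8 = 32000 bits.
Transmission delay = L/R = 32000 / 20200000000 = 0.00158416 ms.
Propagation delay = d/s = 1210000 m / 210000000 m/s = 5.7619 ms.
Plus processing delay 1.3 ms = 1.3 ms.
Total = 7.06 ms.

7.06 ms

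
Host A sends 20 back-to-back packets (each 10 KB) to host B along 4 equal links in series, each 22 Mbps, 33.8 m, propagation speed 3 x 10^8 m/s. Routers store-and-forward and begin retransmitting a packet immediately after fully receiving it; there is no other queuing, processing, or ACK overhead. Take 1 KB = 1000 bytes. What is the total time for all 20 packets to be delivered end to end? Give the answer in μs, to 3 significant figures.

Per-hop transmission t_tx = L/R = 80000/22000000 = 3636.36 μs.
Per-hop propagation t_prop = 33.8/300000000 = 0.112667 μs.
Pipeline fill: first packet needs 4·t_tx to clear all hops; remaining 19 packets each add one t_tx.
Total = (4+20-1)·t_tx + 4·t_prop = 23·3636.36 + 4·0.112667 = 83600 μs.

83600 μs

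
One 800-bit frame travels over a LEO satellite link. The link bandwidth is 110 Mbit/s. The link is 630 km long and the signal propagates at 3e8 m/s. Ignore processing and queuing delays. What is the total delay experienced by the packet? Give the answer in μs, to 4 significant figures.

Transmission delay = L/R = 800 / 110000000 = 7.27273 μs.
Propagation delay = d/s = 630000 m / 300000000 m/s = 2100 μs.
Total = 2107 μs.

2107 μs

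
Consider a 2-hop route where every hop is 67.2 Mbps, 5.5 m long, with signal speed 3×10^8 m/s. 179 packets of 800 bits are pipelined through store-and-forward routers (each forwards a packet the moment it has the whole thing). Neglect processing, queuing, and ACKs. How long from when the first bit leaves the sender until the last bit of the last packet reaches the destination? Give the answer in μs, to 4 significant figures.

2143 μs

Per-hop transmission t_tx = L/R = 800/67200000 = 11.9048 μs.
Per-hop propagation t_prop = 5.5/300000000 = 0.0183333 μs.
Pipeline fill: first packet needs 2·t_tx to clear all hops; remaining 178 packets each add one t_tx.
Total = (2+179-1)·t_tx + 2·t_prop = 180·11.9048 + 2·0.0183333 = 2143 μs.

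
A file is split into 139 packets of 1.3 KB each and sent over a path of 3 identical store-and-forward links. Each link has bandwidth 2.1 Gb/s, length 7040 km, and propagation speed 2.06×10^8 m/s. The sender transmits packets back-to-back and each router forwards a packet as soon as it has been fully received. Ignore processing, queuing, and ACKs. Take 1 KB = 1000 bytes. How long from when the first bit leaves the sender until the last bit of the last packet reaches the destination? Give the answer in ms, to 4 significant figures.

103.2 ms

Per-hop transmission t_tx = L/R = 10400/2100000000 = 0.00495238 ms.
Per-hop propagation t_prop = 7040000/206000000 = 34.1748 ms.
Pipeline fill: first packet needs 3·t_tx to clear all hops; remaining 138 packets each add one t_tx.
Total = (3+139-1)·t_tx + 3·t_prop = 141·0.00495238 + 3·34.1748 = 103.2 ms.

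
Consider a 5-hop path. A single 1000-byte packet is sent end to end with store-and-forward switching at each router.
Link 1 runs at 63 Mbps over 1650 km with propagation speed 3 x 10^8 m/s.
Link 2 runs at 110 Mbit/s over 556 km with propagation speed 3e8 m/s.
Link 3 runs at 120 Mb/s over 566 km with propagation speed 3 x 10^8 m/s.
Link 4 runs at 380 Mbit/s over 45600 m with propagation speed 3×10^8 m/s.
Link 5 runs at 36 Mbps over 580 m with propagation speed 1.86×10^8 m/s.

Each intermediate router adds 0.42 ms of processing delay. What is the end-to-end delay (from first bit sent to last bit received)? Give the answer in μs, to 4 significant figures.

11580 μs

L = 1000 × 8 = 8000 bits.
Transmission delays (L/R per hop): 126.984, 72.7273, 66.6667, 21.0526, 222.222 μs; sum = 509.653 μs.
Propagation delays (d/s per hop): 5500, 1853.33, 1886.67, 152, 3.11828 μs; sum = 9395.12 μs.
Processing at 4 router(s): 4 × 0.42 ms = 1680 μs.
End-to-end = 11580 μs.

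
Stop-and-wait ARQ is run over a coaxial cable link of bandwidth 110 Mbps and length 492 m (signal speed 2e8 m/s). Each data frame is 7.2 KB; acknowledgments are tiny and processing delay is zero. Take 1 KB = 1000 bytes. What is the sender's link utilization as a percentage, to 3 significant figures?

99.1 %

t_tx = L/R = 57600/110000000 = 0.000523636 s.
t_prop = 492/200000000 = 2.46e-06 s; RTT = 4.92e-06 s.
Cycle = t_tx + RTT = 0.000528556 s.
Utilization = t_tx / cycle = 0.000523636/0.000528556 = 99.1 %.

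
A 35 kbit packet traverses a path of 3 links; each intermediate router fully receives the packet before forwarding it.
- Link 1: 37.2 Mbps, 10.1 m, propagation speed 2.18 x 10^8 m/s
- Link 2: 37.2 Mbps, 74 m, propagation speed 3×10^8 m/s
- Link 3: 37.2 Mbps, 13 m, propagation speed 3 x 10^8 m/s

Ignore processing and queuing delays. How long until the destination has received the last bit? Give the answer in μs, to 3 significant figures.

2820 μs

L = 35000 bits.
Transmission delay per hop = L/R = 35000/37200000 = 940.86 μs; 3 hops → 2822.58 μs.
Propagation delays (d/s per hop): 0.0463303, 0.246667, 0.0433333 μs; sum = 0.33633 μs.
End-to-end = 2820 μs.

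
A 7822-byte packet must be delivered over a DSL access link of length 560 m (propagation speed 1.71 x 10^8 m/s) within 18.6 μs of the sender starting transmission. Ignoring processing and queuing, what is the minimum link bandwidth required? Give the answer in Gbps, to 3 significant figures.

4.08 Gbps

L = 62576 bits.
Propagation delay = 560 / 171000000 = 3.27485 μs.
Transmission budget = 18.6 − 3.27485 = 15.3251 μs.
R ≥ L / t_tx = 62576 bits / 1.53251e-05 s = 4.08 Gbps.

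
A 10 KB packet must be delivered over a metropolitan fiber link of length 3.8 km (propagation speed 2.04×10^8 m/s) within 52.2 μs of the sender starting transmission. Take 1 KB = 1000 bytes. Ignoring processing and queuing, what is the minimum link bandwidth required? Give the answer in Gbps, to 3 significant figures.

L = 80000 bits.
Propagation delay = 3800 / 204000000 = 18.6275 μs.
Transmission budget = 52.2 − 18.6275 = 33.5725 μs.
R ≥ L / t_tx = 80000 bits / 3.35725e-05 s = 2.38 Gbps.

2.38 Gbps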